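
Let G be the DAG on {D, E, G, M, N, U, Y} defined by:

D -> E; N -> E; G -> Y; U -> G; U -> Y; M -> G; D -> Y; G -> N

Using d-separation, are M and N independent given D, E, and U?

3 paths connect M and N; each must be blocked for d-separation to hold:
Path 1: M → G ← U → Y ← D → E ← N
  U is a fork here and U is conditioned on, so the path is blocked at U.
Path 2: M → G → Y ← D → E ← N
  Y is a collider here and neither Y nor any of its descendants is conditioned on, so the collider stays closed — the path is blocked at Y.
Path 3: M → G → N
  G is a chain and G is not conditioned on — no node blocks this path, so it is active.
Because an active path exists, M and N are not d-separated.

No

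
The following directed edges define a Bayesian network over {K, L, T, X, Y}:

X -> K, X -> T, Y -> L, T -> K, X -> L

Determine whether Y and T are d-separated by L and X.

Yes

Enumerating the 2 paths from Y to T and testing each for blocking by {L, X}:
Path 1: Y → L ← X → K ← T
  X is a fork here and X is conditioned on, so the path is blocked at X.
Path 2: Y → L ← X → T
  X is a fork here and X is conditioned on, so the path is blocked at X.
All paths are blocked; Y ⊥ T | {L, X} holds.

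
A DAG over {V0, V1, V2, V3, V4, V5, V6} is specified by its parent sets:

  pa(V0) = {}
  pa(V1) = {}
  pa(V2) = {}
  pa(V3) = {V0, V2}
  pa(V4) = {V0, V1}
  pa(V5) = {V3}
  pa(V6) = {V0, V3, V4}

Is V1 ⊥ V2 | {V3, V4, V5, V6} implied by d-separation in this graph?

We examine all 4 paths between V1 and V2:
Path 1: V1 → V4 ← V0 → V6 ← V3 ← V2
  V3 is a chain here and V3 is conditioned on, so the path is blocked at V3.
Path 2: V1 → V4 ← V0 → V3 ← V2
  V4 is a collider and V4 is conditioned on, which opens it; V0 is a fork and V0 is not conditioned on; V3 is a collider and V3 is conditioned on, which opens it — no node blocks this path, so it is active.
Path 3: V1 → V4 → V6 ← V0 → V3 ← V2
  V4 is a chain here and V4 is conditioned on, so the path is blocked at V4.
Path 4: V1 → V4 → V6 ← V3 ← V2
  V4 is a chain here and V4 is conditioned on, so the path is blocked at V4.
At least one path is unblocked, so d-separation fails.

No — V1 and V2 are not d-separated given {V3, V4, V5, V6}.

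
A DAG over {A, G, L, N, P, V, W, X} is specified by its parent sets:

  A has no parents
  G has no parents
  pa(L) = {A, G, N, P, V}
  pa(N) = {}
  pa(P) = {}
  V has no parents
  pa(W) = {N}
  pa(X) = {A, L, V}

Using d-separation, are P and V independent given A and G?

There are 3 undirected paths between P and V; checking each against the conditioning set {A, G}:
Path 1: P → L ← A → X ← V
  L is a collider here and neither L nor any of its descendants is conditioned on, so the collider stays closed — the path is blocked at L.
Path 2: P → L → X ← V
  X is a collider here and neither X nor any of its descendants is conditioned on, so the collider stays closed — the path is blocked at X.
Path 3: P → L ← V
  L is a collider here and neither L nor any of its descendants is conditioned on, so the collider stays closed — the path is blocked at L.
Every path is blocked, so P and V are d-separated given {A, G}.

Yes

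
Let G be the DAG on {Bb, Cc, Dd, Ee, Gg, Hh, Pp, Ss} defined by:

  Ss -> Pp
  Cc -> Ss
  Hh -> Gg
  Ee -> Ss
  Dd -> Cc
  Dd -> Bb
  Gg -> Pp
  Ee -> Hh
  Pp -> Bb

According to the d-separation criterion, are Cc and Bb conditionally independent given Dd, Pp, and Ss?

Yes

Enumerating the 3 paths from Cc to Bb and testing each for blocking by {Dd, Pp, Ss}:
Path 1: Cc → Ss → Pp → Bb
  Ss is a chain here and Ss is conditioned on, so the path is blocked at Ss.
Path 2: Cc → Ss ← Ee → Hh → Gg → Pp → Bb
  Pp is a chain here and Pp is conditioned on, so the path is blocked at Pp.
Path 3: Cc ← Dd → Bb
  Dd is a fork here and Dd is conditioned on, so the path is blocked at Dd.
Every path is blocked, so Cc and Bb are d-separated given {Dd, Pp, Ss}.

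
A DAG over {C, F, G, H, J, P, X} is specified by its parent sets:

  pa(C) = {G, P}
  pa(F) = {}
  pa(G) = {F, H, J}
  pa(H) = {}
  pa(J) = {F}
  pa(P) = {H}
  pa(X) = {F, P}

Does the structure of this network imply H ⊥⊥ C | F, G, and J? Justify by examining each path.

We examine all 6 paths between H and C:
Path 1: H → G ← J ← F → X ← P → C
  J is a chain here and J is conditioned on, so the path is blocked at J.
Path 2: H → G → C
  G is a chain here and G is conditioned on, so the path is blocked at G.
Path 3: H → G ← F → X ← P → C
  F is a fork here and F is conditioned on, so the path is blocked at F.
Path 4: H → P → X ← F → J → G → C
  X is a collider here and neither X nor any of its descendants is conditioned on, so the collider stays closed — the path is blocked at X.
Path 5: H → P → X ← F → G → C
  X is a collider here and neither X nor any of its descendants is conditioned on, so the collider stays closed — the path is blocked at X.
Path 6: H → P → C
  P is a chain and P is not conditioned on — no node blocks this path, so it is active.
At least one path is unblocked, so d-separation fails.

No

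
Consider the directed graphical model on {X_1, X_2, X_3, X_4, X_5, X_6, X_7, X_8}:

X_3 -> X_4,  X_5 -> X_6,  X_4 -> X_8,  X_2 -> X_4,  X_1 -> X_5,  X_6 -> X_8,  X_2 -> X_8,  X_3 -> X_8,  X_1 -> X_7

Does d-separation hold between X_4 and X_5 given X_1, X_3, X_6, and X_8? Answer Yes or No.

Yes

There are 3 undirected paths between X_4 and X_5; checking each against the conditioning set {X_1, X_3, X_6, X_8}:
Path 1: X_4 ← X_2 → X_8 ← X_6 ← X_5
  X_6 is a chain here and X_6 is conditioned on, so the path is blocked at X_6.
Path 2: X_4 → X_8 ← X_6 ← X_5
  X_6 is a chain here and X_6 is conditioned on, so the path is blocked at X_6.
Path 3: X_4 ← X_3 → X_8 ← X_6 ← X_5
  X_3 is a fork here and X_3 is conditioned on, so the path is blocked at X_3.
All paths are blocked; X_4 ⊥ X_5 | {X_1, X_3, X_6, X_8} holds.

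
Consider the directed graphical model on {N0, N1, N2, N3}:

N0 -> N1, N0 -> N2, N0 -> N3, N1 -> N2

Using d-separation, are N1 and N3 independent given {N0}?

Yes

There are 2 undirected paths between N1 and N3; checking each against the conditioning set {N0}:
Path 1: N1 → N2 ← N0 → N3
  N2 is a collider here and neither N2 nor any of its descendants is conditioned on, so the collider stays closed — the path is blocked at N2.
Path 2: N1 ← N0 → N3
  N0 is a fork here and N0 is conditioned on, so the path is blocked at N0.
Every path is blocked, so N1 and N3 are d-separated given {N0}.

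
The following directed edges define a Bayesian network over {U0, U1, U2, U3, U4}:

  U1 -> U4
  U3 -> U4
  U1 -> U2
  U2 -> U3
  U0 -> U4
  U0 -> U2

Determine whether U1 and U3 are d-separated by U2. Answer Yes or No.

Enumerating the 4 paths from U1 to U3 and testing each for blocking by {U2}:
Path 1: U1 → U4 ← U3
  U4 is a collider here and neither U4 nor any of its descendants is conditioned on, so the collider stays closed — the path is blocked at U4.
Path 2: U1 → U4 ← U0 → U2 → U3
  U4 is a collider here and neither U4 nor any of its descendants is conditioned on, so the collider stays closed — the path is blocked at U4.
Path 3: U1 → U2 → U3
  U2 is a chain here and U2 is conditioned on, so the path is blocked at U2.
Path 4: U1 → U2 ← U0 → U4 ← U3
  U4 is a collider here and neither U4 nor any of its descendants is conditioned on, so the collider stays closed — the path is blocked at U4.
All paths are blocked; U1 ⊥ U3 | {U2} holds.

Yes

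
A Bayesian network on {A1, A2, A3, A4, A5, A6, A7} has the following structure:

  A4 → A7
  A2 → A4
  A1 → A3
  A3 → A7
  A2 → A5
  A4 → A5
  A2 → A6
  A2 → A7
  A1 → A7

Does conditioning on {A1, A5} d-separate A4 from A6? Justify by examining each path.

We examine all 3 paths between A4 and A6:
Path 1: A4 → A7 ← A2 → A6
  A7 is a collider here and neither A7 nor any of its descendants is conditioned on, so the collider stays closed — the path is blocked at A7.
Path 2: A4 → A5 ← A2 → A6
  A5 is a collider and A5 is conditioned on, which opens it; A2 is a fork and A2 is not conditioned on — no node blocks this path, so it is active.
Path 3: A4 ← A2 → A6
  A2 is a fork and A2 is not conditioned on — no node blocks this path, so it is active.
Since the path A4 → A5 ← A2 → A6 is active, A4 and A6 are not d-separated given {A1, A5}.

No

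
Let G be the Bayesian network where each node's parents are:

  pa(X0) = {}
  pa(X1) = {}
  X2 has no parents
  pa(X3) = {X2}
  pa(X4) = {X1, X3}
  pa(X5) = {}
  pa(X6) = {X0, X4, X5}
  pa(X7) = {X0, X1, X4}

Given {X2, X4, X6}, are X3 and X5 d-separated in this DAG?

3 paths connect X3 and X5; each must be blocked for d-separation to hold:
  1. X3 → X4 → X7 ← X0 → X6 ← X5 — X4:chain[blocks]; X7:collider[blocks]; X0:fork[open]; X6:collider[open] ⇒ blocked
  2. X3 → X4 ← X1 → X7 ← X0 → X6 ← X5 — X4:collider[open]; X1:fork[open]; X7:collider[blocks]; X0:fork[open]; X6:collider[open] ⇒ blocked
  3. X3 → X4 → X6 ← X5 — X4:chain[blocks]; X6:collider[open] ⇒ blocked
All paths are blocked; X3 ⊥ X5 | {X2, X4, X6} holds.

Yes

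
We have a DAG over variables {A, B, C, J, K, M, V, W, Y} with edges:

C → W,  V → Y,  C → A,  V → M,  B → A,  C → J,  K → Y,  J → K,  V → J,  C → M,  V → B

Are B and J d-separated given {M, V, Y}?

Yes

We examine all 6 paths between B and J:
  1. B → A ← C → M ← V → Y ← K ← J — A:collider[blocks]; C:fork[open]; M:collider[open]; V:fork[blocks]; Y:collider[open]; K:chain[open] ⇒ blocked
  2. B → A ← C → M ← V → J — A:collider[blocks]; C:fork[open]; M:collider[open]; V:fork[blocks] ⇒ blocked
  3. B → A ← C → J — A:collider[blocks]; C:fork[open] ⇒ blocked
  4. B ← V → Y ← K ← J — V:fork[blocks]; Y:collider[open]; K:chain[open] ⇒ blocked
  5. B ← V → M ← C → J — V:fork[blocks]; M:collider[open]; C:fork[open] ⇒ blocked
  6. B ← V → J — V:fork[blocks] ⇒ blocked
Every path is blocked, so B and J are d-separated given {M, V, Y}.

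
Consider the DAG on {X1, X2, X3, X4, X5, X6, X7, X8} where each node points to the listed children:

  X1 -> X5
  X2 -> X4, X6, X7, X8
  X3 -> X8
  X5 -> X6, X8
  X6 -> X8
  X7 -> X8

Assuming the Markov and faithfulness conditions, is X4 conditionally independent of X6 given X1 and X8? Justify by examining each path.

No

Enumerating the 5 paths from X4 to X6 and testing each for blocking by {X1, X8}:
Path 1: X4 ← X2 → X7 → X8 ← X5 → X6
  X2 is a fork and X2 is not conditioned on; X7 is a chain and X7 is not conditioned on; X8 is a collider and X8 is conditioned on, which opens it; X5 is a fork and X5 is not conditioned on — no node blocks this path, so it is active.
Path 2: X4 ← X2 → X7 → X8 ← X6
  X2 is a fork and X2 is not conditioned on; X7 is a chain and X7 is not conditioned on; X8 is a collider and X8 is conditioned on, which opens it — no node blocks this path, so it is active.
Path 3: X4 ← X2 → X8 ← X5 → X6
  X2 is a fork and X2 is not conditioned on; X8 is a collider and X8 is conditioned on, which opens it; X5 is a fork and X5 is not conditioned on — no node blocks this path, so it is active.
Path 4: X4 ← X2 → X8 ← X6
  X2 is a fork and X2 is not conditioned on; X8 is a collider and X8 is conditioned on, which opens it — no node blocks this path, so it is active.
Path 5: X4 ← X2 → X6
  X2 is a fork and X2 is not conditioned on — no node blocks this path, so it is active.
Because an active path exists, X4 and X6 are not d-separated.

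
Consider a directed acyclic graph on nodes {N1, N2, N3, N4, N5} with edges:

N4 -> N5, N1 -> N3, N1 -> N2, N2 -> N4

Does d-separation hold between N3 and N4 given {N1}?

Yes

Only one path connects N3 and N4:
Path 1: N3 ← N1 → N2 → N4
  N1 is a fork here and N1 is conditioned on, so the path is blocked at N1.
Since every path is blocked, d-separation holds.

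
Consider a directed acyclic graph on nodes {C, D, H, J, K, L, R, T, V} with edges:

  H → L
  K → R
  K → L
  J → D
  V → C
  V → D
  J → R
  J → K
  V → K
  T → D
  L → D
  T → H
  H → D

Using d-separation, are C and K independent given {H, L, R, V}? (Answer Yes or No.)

Yes

Enumerating the 6 paths from C to K and testing each for blocking by {H, L, R, V}:
Path 1: C ← V → D ← L ← K
  V is a fork here and V is conditioned on, so the path is blocked at V.
Path 2: C ← V → D ← J → R ← K
  V is a fork here and V is conditioned on, so the path is blocked at V.
Path 3: C ← V → D ← J → K
  V is a fork here and V is conditioned on, so the path is blocked at V.
Path 4: C ← V → D ← T → H → L ← K
  V is a fork here and V is conditioned on, so the path is blocked at V.
Path 5: C ← V → D ← H → L ← K
  V is a fork here and V is conditioned on, so the path is blocked at V.
Path 6: C ← V → K
  V is a fork here and V is conditioned on, so the path is blocked at V.
Since every path is blocked, d-separation holds.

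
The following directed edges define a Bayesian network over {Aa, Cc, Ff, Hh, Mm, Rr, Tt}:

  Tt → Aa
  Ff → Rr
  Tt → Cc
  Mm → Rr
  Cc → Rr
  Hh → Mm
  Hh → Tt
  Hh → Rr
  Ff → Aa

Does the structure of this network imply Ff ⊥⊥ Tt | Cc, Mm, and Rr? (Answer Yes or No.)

4 paths connect Ff and Tt; each must be blocked for d-separation to hold:
Path 1: Ff → Aa ← Tt
  Aa is a collider here and neither Aa nor any of its descendants is conditioned on, so the collider stays closed — the path is blocked at Aa.
Path 2: Ff → Rr ← Cc ← Tt
  Cc is a chain here and Cc is conditioned on, so the path is blocked at Cc.
Path 3: Ff → Rr ← Hh → Tt
  Rr is a collider and Rr is conditioned on, which opens it; Hh is a fork and Hh is not conditioned on — no node blocks this path, so it is active.
Path 4: Ff → Rr ← Mm ← Hh → Tt
  Mm is a chain here and Mm is conditioned on, so the path is blocked at Mm.
Since the path Ff → Rr ← Hh → Tt is active, Ff and Tt are not d-separated given {Cc, Mm, Rr}.

No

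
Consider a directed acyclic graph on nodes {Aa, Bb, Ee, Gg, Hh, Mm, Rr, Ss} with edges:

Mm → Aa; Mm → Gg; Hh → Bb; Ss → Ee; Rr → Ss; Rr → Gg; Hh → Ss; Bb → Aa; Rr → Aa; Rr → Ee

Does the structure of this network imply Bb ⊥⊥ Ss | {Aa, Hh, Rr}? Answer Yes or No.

Yes

There are 5 undirected paths between Bb and Ss; checking each against the conditioning set {Aa, Hh, Rr}:
Path 1: Bb → Aa ← Mm → Gg ← Rr → Ss
  Gg is a collider here and neither Gg nor any of its descendants is conditioned on, so the collider stays closed — the path is blocked at Gg.
Path 2: Bb → Aa ← Mm → Gg ← Rr → Ee ← Ss
  Gg is a collider here and neither Gg nor any of its descendants is conditioned on, so the collider stays closed — the path is blocked at Gg.
Path 3: Bb → Aa ← Rr → Ss
  Rr is a fork here and Rr is conditioned on, so the path is blocked at Rr.
Path 4: Bb → Aa ← Rr → Ee ← Ss
  Rr is a fork here and Rr is conditioned on, so the path is blocked at Rr.
Path 5: Bb ← Hh → Ss
  Hh is a fork here and Hh is conditioned on, so the path is blocked at Hh.
All paths are blocked; Bb ⊥ Ss | {Aa, Hh, Rr} holds.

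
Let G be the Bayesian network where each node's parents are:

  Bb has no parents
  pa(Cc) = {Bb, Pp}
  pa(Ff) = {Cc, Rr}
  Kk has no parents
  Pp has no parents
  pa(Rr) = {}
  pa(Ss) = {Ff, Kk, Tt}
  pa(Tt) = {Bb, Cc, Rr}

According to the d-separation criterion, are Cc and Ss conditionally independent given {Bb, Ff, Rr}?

There are 6 undirected paths between Cc and Ss; checking each against the conditioning set {Bb, Ff, Rr}:
Path 1: Cc ← Bb → Tt ← Rr → Ff → Ss
  Bb is a fork here and Bb is conditioned on, so the path is blocked at Bb.
Path 2: Cc ← Bb → Tt → Ss
  Bb is a fork here and Bb is conditioned on, so the path is blocked at Bb.
Path 3: Cc → Tt ← Rr → Ff → Ss
  Tt is a collider here and neither Tt nor any of its descendants is conditioned on, so the collider stays closed — the path is blocked at Tt.
Path 4: Cc → Tt → Ss
  Tt is a chain and Tt is not conditioned on — no node blocks this path, so it is active.
Path 5: Cc → Ff ← Rr → Tt → Ss
  Rr is a fork here and Rr is conditioned on, so the path is blocked at Rr.
Path 6: Cc → Ff → Ss
  Ff is a chain here and Ff is conditioned on, so the path is blocked at Ff.
At least one path is unblocked, so d-separation fails.

No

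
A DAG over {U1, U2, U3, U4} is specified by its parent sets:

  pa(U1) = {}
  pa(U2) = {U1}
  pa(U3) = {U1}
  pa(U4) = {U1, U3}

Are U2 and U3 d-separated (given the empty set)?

2 paths connect U2 and U3; each must be blocked for d-separation to hold:
Path 1: U2 ← U1 → U3
  U1 is a fork and U1 is not conditioned on — no node blocks this path, so it is active.
Path 2: U2 ← U1 → U4 ← U3
  U4 is a collider here and neither U4 nor any of its descendants is conditioned on, so the collider stays closed — the path is blocked at U4.
Since the path U2 ← U1 → U3 is active, U2 and U3 are not d-separated given ∅.

No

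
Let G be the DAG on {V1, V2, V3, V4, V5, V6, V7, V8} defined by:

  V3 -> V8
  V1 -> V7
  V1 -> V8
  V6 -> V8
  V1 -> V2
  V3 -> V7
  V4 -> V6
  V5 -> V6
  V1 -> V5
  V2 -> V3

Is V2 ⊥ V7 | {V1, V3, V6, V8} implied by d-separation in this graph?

We examine all 6 paths between V2 and V7:
Path 1: V2 → V3 → V8 ← V1 → V7
  V3 is a chain here and V3 is conditioned on, so the path is blocked at V3.
Path 2: V2 → V3 → V8 ← V6 ← V5 ← V1 → V7
  V3 is a chain here and V3 is conditioned on, so the path is blocked at V3.
Path 3: V2 → V3 → V7
  V3 is a chain here and V3 is conditioned on, so the path is blocked at V3.
Path 4: V2 ← V1 → V8 ← V3 → V7
  V1 is a fork here and V1 is conditioned on, so the path is blocked at V1.
Path 5: V2 ← V1 → V7
  V1 is a fork here and V1 is conditioned on, so the path is blocked at V1.
Path 6: V2 ← V1 → V5 → V6 → V8 ← V3 → V7
  V1 is a fork here and V1 is conditioned on, so the path is blocked at V1.
All paths are blocked; V2 ⊥ V7 | {V1, V3, V6, V8} holds.

Yes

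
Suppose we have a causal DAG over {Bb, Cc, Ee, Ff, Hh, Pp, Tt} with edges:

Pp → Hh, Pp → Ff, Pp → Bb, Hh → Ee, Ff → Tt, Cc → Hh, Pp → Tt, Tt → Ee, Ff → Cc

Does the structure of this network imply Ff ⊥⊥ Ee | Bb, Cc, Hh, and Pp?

No — Ff and Ee are not d-separated given {Bb, Cc, Hh, Pp}.

6 paths connect Ff and Ee; each must be blocked for d-separation to hold:
  1. Ff ← Pp → Tt → Ee — Pp:fork[blocks]; Tt:chain[open] ⇒ blocked
  2. Ff ← Pp → Hh → Ee — Pp:fork[blocks]; Hh:chain[blocks] ⇒ blocked
  3. Ff → Tt ← Pp → Hh → Ee — Tt:collider[blocks]; Pp:fork[blocks]; Hh:chain[blocks] ⇒ blocked
  4. Ff → Tt → Ee — Tt:chain[open] ⇒ active
  5. Ff → Cc → Hh ← Pp → Tt → Ee — Cc:chain[blocks]; Hh:collider[open]; Pp:fork[blocks]; Tt:chain[open] ⇒ blocked
  6. Ff → Cc → Hh → Ee — Cc:chain[blocks]; Hh:chain[blocks] ⇒ blocked
At least one path is unblocked, so d-separation fails.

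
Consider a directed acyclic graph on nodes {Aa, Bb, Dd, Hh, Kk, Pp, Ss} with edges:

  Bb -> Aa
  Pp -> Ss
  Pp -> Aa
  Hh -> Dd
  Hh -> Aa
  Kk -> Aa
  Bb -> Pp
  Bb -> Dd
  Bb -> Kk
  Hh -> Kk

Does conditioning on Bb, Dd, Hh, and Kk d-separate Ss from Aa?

No

There are 6 undirected paths between Ss and Aa; checking each against the conditioning set {Bb, Dd, Hh, Kk}:
Path 1: Ss ← Pp → Aa
  Pp is a fork and Pp is not conditioned on — no node blocks this path, so it is active.
Path 2: Ss ← Pp ← Bb → Dd ← Hh → Aa
  Bb is a fork here and Bb is conditioned on, so the path is blocked at Bb.
Path 3: Ss ← Pp ← Bb → Dd ← Hh → Kk → Aa
  Bb is a fork here and Bb is conditioned on, so the path is blocked at Bb.
Path 4: Ss ← Pp ← Bb → Aa
  Bb is a fork here and Bb is conditioned on, so the path is blocked at Bb.
Path 5: Ss ← Pp ← Bb → Kk → Aa
  Bb is a fork here and Bb is conditioned on, so the path is blocked at Bb.
Path 6: Ss ← Pp ← Bb → Kk ← Hh → Aa
  Bb is a fork here and Bb is conditioned on, so the path is blocked at Bb.
Because an active path exists, Ss and Aa are not d-separated.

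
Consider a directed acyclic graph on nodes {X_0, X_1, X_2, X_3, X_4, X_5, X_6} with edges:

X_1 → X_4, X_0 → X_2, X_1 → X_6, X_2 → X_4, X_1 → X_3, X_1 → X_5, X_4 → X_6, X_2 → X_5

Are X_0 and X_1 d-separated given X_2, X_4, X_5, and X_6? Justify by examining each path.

3 paths connect X_0 and X_1; each must be blocked for d-separation to hold:
  1. X_0 → X_2 → X_5 ← X_1 — X_2:chain[blocks]; X_5:collider[open] ⇒ blocked
  2. X_0 → X_2 → X_4 ← X_1 — X_2:chain[blocks]; X_4:collider[open] ⇒ blocked
  3. X_0 → X_2 → X_4 → X_6 ← X_1 — X_2:chain[blocks]; X_4:chain[blocks]; X_6:collider[open] ⇒ blocked
Since every path is blocked, d-separation holds.

Yes — X_0 and X_1 are d-separated given {X_2, X_4, X_5, X_6}.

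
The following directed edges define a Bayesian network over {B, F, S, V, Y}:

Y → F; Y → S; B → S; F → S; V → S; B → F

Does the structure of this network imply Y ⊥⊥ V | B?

3 paths connect Y and V; each must be blocked for d-separation to hold:
Path 1: Y → S ← V
  S is a collider here and neither S nor any of its descendants is conditioned on, so the collider stays closed — the path is blocked at S.
Path 2: Y → F → S ← V
  S is a collider here and neither S nor any of its descendants is conditioned on, so the collider stays closed — the path is blocked at S.
Path 3: Y → F ← B → S ← V
  F is a collider here and neither F nor any of its descendants is conditioned on, so the collider stays closed — the path is blocked at F.
All paths are blocked; Y ⊥ V | {B} holds.

Yes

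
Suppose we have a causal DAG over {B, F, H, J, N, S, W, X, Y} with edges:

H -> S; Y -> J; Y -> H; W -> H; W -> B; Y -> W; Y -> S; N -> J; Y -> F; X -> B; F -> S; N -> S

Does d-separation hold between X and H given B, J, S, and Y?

There are 5 undirected paths between X and H; checking each against the conditioning set {B, J, S, Y}:
Path 1: X → B ← W → H
  B is a collider and B is conditioned on, which opens it; W is a fork and W is not conditioned on — no node blocks this path, so it is active.
Path 2: X → B ← W ← Y → J ← N → S ← H
  Y is a fork here and Y is conditioned on, so the path is blocked at Y.
Path 3: X → B ← W ← Y → F → S ← H
  Y is a fork here and Y is conditioned on, so the path is blocked at Y.
Path 4: X → B ← W ← Y → S ← H
  Y is a fork here and Y is conditioned on, so the path is blocked at Y.
Path 5: X → B ← W ← Y → H
  Y is a fork here and Y is conditioned on, so the path is blocked at Y.
Since the path X → B ← W → H is active, X and H are not d-separated given {B, J, S, Y}.

No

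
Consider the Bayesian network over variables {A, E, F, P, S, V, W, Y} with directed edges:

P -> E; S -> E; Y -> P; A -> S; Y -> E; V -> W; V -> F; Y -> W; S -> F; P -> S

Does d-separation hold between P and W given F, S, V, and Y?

Yes — P and W are d-separated given {F, S, V, Y}.

We examine all 6 paths between P and W:
Path 1: P → E ← S → F ← V → W
  E is a collider here and neither E nor any of its descendants is conditioned on, so the collider stays closed — the path is blocked at E.
Path 2: P → E ← Y → W
  E is a collider here and neither E nor any of its descendants is conditioned on, so the collider stays closed — the path is blocked at E.
Path 3: P → S → F ← V → W
  S is a chain here and S is conditioned on, so the path is blocked at S.
Path 4: P → S → E ← Y → W
  S is a chain here and S is conditioned on, so the path is blocked at S.
Path 5: P ← Y → E ← S → F ← V → W
  Y is a fork here and Y is conditioned on, so the path is blocked at Y.
Path 6: P ← Y → W
  Y is a fork here and Y is conditioned on, so the path is blocked at Y.
Every path is blocked, so P and W are d-separated given {F, S, V, Y}.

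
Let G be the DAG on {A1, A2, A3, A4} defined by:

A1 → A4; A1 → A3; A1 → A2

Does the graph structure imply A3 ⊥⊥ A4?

No

Only one path connects A3 and A4:
Path 1: A3 ← A1 → A4
  A1 is a fork and A1 is not conditioned on — no node blocks this path, so it is active.
Because an active path exists, A3 and A4 are not d-separated.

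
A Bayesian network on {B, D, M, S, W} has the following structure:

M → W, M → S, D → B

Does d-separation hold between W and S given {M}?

Yes

The only undirected path from W to S is:
Path 1: W ← M → S
  M is a fork here and M is conditioned on, so the path is blocked at M.
All paths are blocked; W ⊥ S | {M} holds.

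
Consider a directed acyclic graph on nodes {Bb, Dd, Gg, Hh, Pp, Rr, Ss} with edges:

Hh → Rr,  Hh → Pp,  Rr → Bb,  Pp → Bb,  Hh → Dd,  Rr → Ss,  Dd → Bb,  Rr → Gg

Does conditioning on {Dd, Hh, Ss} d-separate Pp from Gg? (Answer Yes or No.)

Yes

4 paths connect Pp and Gg; each must be blocked for d-separation to hold:
Path 1: Pp ← Hh → Dd → Bb ← Rr → Gg
  Hh is a fork here and Hh is conditioned on, so the path is blocked at Hh.
Path 2: Pp ← Hh → Rr → Gg
  Hh is a fork here and Hh is conditioned on, so the path is blocked at Hh.
Path 3: Pp → Bb ← Dd ← Hh → Rr → Gg
  Bb is a collider here and neither Bb nor any of its descendants is conditioned on, so the collider stays closed — the path is blocked at Bb.
Path 4: Pp → Bb ← Rr → Gg
  Bb is a collider here and neither Bb nor any of its descendants is conditioned on, so the collider stays closed — the path is blocked at Bb.
Since every path is blocked, d-separation holds.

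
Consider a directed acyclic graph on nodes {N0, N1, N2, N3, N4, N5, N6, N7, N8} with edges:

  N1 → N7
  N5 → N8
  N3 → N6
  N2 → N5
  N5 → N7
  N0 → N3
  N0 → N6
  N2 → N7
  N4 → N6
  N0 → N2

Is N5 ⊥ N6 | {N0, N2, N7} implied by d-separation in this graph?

Yes

There are 4 undirected paths between N5 and N6; checking each against the conditioning set {N0, N2, N7}:
  1. N5 → N7 ← N2 ← N0 → N3 → N6 — N7:collider[open]; N2:chain[blocks]; N0:fork[blocks]; N3:chain[open] ⇒ blocked
  2. N5 → N7 ← N2 ← N0 → N6 — N7:collider[open]; N2:chain[blocks]; N0:fork[blocks] ⇒ blocked
  3. N5 ← N2 ← N0 → N3 → N6 — N2:chain[blocks]; N0:fork[blocks]; N3:chain[open] ⇒ blocked
  4. N5 ← N2 ← N0 → N6 — N2:chain[blocks]; N0:fork[blocks] ⇒ blocked
Since every path is blocked, d-separation holds.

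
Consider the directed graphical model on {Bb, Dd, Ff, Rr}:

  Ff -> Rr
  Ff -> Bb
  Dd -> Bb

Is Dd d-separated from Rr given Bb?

There is one path between Dd and Rr:
Path 1: Dd → Bb ← Ff → Rr
  Bb is a collider and Bb is conditioned on, which opens it; Ff is a fork and Ff is not conditioned on — no node blocks this path, so it is active.
Because an active path exists, Dd and Rr are not d-separated.

No — Dd and Rr are not d-separated given {Bb}.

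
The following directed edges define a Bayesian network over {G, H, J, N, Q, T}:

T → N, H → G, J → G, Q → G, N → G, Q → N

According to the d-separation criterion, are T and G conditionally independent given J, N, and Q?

Enumerating the 2 paths from T to G and testing each for blocking by {J, N, Q}:
Path 1: T → N → G
  N is a chain here and N is conditioned on, so the path is blocked at N.
Path 2: T → N ← Q → G
  Q is a fork here and Q is conditioned on, so the path is blocked at Q.
Since every path is blocked, d-separation holds.

Yes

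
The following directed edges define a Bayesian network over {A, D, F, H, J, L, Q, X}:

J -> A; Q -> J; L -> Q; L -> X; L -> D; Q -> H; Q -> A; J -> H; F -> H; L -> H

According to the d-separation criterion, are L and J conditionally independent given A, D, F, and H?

No

There are 6 undirected paths between L and J; checking each against the conditioning set {A, D, F, H}:
  1. L → Q → J — Q:chain[open] ⇒ active
  2. L → Q → A ← J — Q:chain[open]; A:collider[open] ⇒ active
  3. L → Q → H ← J — Q:chain[open]; H:collider[open] ⇒ active
  4. L → H ← J — H:collider[open] ⇒ active
  5. L → H ← Q → J — H:collider[open]; Q:fork[open] ⇒ active
  6. L → H ← Q → A ← J — H:collider[open]; Q:fork[open]; A:collider[open] ⇒ active
Because an active path exists, L and J are not d-separated.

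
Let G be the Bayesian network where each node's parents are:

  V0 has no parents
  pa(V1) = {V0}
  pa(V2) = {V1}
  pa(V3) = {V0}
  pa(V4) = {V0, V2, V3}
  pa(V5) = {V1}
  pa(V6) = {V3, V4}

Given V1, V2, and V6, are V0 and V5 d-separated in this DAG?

Yes — V0 and V5 are d-separated given {V1, V2, V6}.

There are 4 undirected paths between V0 and V5; checking each against the conditioning set {V1, V2, V6}:
Path 1: V0 → V4 ← V2 ← V1 → V5
  V2 is a chain here and V2 is conditioned on, so the path is blocked at V2.
Path 2: V0 → V3 → V4 ← V2 ← V1 → V5
  V2 is a chain here and V2 is conditioned on, so the path is blocked at V2.
Path 3: V0 → V3 → V6 ← V4 ← V2 ← V1 → V5
  V2 is a chain here and V2 is conditioned on, so the path is blocked at V2.
Path 4: V0 → V1 → V5
  V1 is a chain here and V1 is conditioned on, so the path is blocked at V1.
All paths are blocked; V0 ⊥ V5 | {V1, V2, V6} holds.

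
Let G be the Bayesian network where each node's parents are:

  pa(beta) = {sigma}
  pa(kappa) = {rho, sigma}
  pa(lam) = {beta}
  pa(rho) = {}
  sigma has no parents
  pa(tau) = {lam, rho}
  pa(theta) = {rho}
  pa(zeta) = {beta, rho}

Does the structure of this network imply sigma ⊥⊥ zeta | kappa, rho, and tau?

No

We examine all 4 paths between sigma and zeta:
Path 1: sigma → beta → lam → tau ← rho → zeta
  rho is a fork here and rho is conditioned on, so the path is blocked at rho.
Path 2: sigma → beta → zeta
  beta is a chain and beta is not conditioned on — no node blocks this path, so it is active.
Path 3: sigma → kappa ← rho → tau ← lam ← beta → zeta
  rho is a fork here and rho is conditioned on, so the path is blocked at rho.
Path 4: sigma → kappa ← rho → zeta
  rho is a fork here and rho is conditioned on, so the path is blocked at rho.
At least one path is unblocked, so d-separation fails.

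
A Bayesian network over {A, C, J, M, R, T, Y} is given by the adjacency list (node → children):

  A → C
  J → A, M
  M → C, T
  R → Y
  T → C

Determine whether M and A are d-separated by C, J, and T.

Enumerating the 3 paths from M to A and testing each for blocking by {C, J, T}:
  1. M ← J → A — J:fork[blocks] ⇒ blocked
  2. M → C ← A — C:collider[open] ⇒ active
  3. M → T → C ← A — T:chain[blocks]; C:collider[open] ⇒ blocked
At least one path is unblocked, so d-separation fails.

No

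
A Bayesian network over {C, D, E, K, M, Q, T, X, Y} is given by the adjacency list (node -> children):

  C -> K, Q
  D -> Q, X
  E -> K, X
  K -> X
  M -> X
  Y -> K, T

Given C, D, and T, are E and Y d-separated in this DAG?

Yes — E and Y are d-separated given {C, D, T}.

Enumerating the 3 paths from E to Y and testing each for blocking by {C, D, T}:
  1. E → K ← Y — K:collider[blocks] ⇒ blocked
  2. E → X ← K ← Y — X:collider[blocks]; K:chain[open] ⇒ blocked
  3. E → X ← D → Q ← C → K ← Y — X:collider[blocks]; D:fork[blocks]; Q:collider[blocks]; C:fork[blocks]; K:collider[blocks] ⇒ blocked
Since every path is blocked, d-separation holds.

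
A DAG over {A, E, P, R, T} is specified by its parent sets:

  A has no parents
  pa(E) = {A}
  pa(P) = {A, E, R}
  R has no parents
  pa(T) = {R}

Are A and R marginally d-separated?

There are 2 undirected paths between A and R; checking each against the conditioning set ∅:
  1. A → P ← R — P:collider[blocks] ⇒ blocked
  2. A → E → P ← R — E:chain[open]; P:collider[blocks] ⇒ blocked
Since every path is blocked, d-separation holds.

Yes — A and R are d-separated given ∅.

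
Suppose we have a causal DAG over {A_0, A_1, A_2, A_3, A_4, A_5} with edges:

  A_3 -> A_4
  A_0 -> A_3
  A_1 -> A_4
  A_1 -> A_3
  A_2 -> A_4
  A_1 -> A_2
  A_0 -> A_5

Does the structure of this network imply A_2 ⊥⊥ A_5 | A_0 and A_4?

Enumerating the 4 paths from A_2 to A_5 and testing each for blocking by {A_0, A_4}:
Path 1: A_2 ← A_1 → A_3 ← A_0 → A_5
  A_0 is a fork here and A_0 is conditioned on, so the path is blocked at A_0.
Path 2: A_2 ← A_1 → A_4 ← A_3 ← A_0 → A_5
  A_0 is a fork here and A_0 is conditioned on, so the path is blocked at A_0.
Path 3: A_2 → A_4 ← A_3 ← A_0 → A_5
  A_0 is a fork here and A_0 is conditioned on, so the path is blocked at A_0.
Path 4: A_2 → A_4 ← A_1 → A_3 ← A_0 → A_5
  A_0 is a fork here and A_0 is conditioned on, so the path is blocked at A_0.
Since every path is blocked, d-separation holds.

Yes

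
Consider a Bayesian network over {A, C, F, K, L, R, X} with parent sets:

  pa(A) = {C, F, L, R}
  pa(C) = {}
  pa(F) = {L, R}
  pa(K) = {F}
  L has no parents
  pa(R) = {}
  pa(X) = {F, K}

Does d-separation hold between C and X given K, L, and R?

6 paths connect C and X; each must be blocked for d-separation to hold:
Path 1: C → A ← R → F → X
  A is a collider here and neither A nor any of its descendants is conditioned on, so the collider stays closed — the path is blocked at A.
Path 2: C → A ← R → F → K → X
  A is a collider here and neither A nor any of its descendants is conditioned on, so the collider stays closed — the path is blocked at A.
Path 3: C → A ← L → F → X
  A is a collider here and neither A nor any of its descendants is conditioned on, so the collider stays closed — the path is blocked at A.
Path 4: C → A ← L → F → K → X
  A is a collider here and neither A nor any of its descendants is conditioned on, so the collider stays closed — the path is blocked at A.
Path 5: C → A ← F → X
  A is a collider here and neither A nor any of its descendants is conditioned on, so the collider stays closed — the path is blocked at A.
Path 6: C → A ← F → K → X
  A is a collider here and neither A nor any of its descendants is conditioned on, so the collider stays closed — the path is blocked at A.
Since every path is blocked, d-separation holds.

Yes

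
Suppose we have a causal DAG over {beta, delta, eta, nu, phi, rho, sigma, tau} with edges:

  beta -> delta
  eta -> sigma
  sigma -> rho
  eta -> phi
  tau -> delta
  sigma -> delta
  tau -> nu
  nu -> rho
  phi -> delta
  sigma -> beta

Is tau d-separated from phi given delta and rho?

6 paths connect tau and phi; each must be blocked for d-separation to hold:
Path 1: tau → delta ← beta ← sigma ← eta → phi
  delta is a collider and delta is conditioned on, which opens it; beta is a chain and beta is not conditioned on; sigma is a chain and sigma is not conditioned on; eta is a fork and eta is not conditioned on — no node blocks this path, so it is active.
Path 2: tau → delta ← sigma ← eta → phi
  delta is a collider and delta is conditioned on, which opens it; sigma is a chain and sigma is not conditioned on; eta is a fork and eta is not conditioned on — no node blocks this path, so it is active.
Path 3: tau → delta ← phi
  delta is a collider and delta is conditioned on, which opens it — no node blocks this path, so it is active.
Path 4: tau → nu → rho ← sigma → beta → delta ← phi
  nu is a chain and nu is not conditioned on; rho is a collider and rho is conditioned on, which opens it; sigma is a fork and sigma is not conditioned on; beta is a chain and beta is not conditioned on; delta is a collider and delta is conditioned on, which opens it — no node blocks this path, so it is active.
Path 5: tau → nu → rho ← sigma → delta ← phi
  nu is a chain and nu is not conditioned on; rho is a collider and rho is conditioned on, which opens it; sigma is a fork and sigma is not conditioned on; delta is a collider and delta is conditioned on, which opens it — no node blocks this path, so it is active.
Path 6: tau → nu → rho ← sigma ← eta → phi
  nu is a chain and nu is not conditioned on; rho is a collider and rho is conditioned on, which opens it; sigma is a chain and sigma is not conditioned on; eta is a fork and eta is not conditioned on — no node blocks this path, so it is active.
Because an active path exists, tau and phi are not d-separated.

No — tau and phi are not d-separated given {delta, rho}.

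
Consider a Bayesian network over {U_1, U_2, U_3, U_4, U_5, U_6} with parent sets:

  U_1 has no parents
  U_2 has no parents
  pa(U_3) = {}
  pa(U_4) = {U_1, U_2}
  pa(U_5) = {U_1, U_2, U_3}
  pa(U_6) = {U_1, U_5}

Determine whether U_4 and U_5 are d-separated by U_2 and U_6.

There are 3 undirected paths between U_4 and U_5; checking each against the conditioning set {U_2, U_6}:
Path 1: U_4 ← U_2 → U_5
  U_2 is a fork here and U_2 is conditioned on, so the path is blocked at U_2.
Path 2: U_4 ← U_1 → U_5
  U_1 is a fork and U_1 is not conditioned on — no node blocks this path, so it is active.
Path 3: U_4 ← U_1 → U_6 ← U_5
  U_1 is a fork and U_1 is not conditioned on; U_6 is a collider and U_6 is conditioned on, which opens it — no node blocks this path, so it is active.
Because an active path exists, U_4 and U_5 are not d-separated.

No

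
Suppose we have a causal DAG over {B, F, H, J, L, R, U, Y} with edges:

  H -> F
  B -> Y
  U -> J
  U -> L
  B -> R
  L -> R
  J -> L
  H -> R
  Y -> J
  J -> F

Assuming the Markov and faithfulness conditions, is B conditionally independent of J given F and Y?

Yes

We examine all 4 paths between B and J:
  1. B → Y → J — Y:chain[blocks] ⇒ blocked
  2. B → R ← H → F ← J — R:collider[blocks]; H:fork[open]; F:collider[open] ⇒ blocked
  3. B → R ← L ← U → J — R:collider[blocks]; L:chain[open]; U:fork[open] ⇒ blocked
  4. B → R ← L ← J — R:collider[blocks]; L:chain[open] ⇒ blocked
Every path is blocked, so B and J are d-separated given {F, Y}.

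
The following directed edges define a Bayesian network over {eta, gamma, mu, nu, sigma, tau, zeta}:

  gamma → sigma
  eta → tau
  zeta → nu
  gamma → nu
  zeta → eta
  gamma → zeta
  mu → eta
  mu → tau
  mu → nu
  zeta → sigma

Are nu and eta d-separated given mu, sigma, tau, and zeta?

Enumerating the 5 paths from nu to eta and testing each for blocking by {mu, sigma, tau, zeta}:
Path 1: nu ← zeta → eta
  zeta is a fork here and zeta is conditioned on, so the path is blocked at zeta.
Path 2: nu ← mu → tau ← eta
  mu is a fork here and mu is conditioned on, so the path is blocked at mu.
Path 3: nu ← mu → eta
  mu is a fork here and mu is conditioned on, so the path is blocked at mu.
Path 4: nu ← gamma → sigma ← zeta → eta
  zeta is a fork here and zeta is conditioned on, so the path is blocked at zeta.
Path 5: nu ← gamma → zeta → eta
  zeta is a chain here and zeta is conditioned on, so the path is blocked at zeta.
Since every path is blocked, d-separation holds.

Yes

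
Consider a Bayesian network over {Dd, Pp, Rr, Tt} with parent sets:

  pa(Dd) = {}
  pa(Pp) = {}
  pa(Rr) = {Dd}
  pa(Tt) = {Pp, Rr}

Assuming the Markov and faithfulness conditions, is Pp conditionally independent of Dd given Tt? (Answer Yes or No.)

No

The only undirected path from Pp to Dd is:
  1. Pp → Tt ← Rr ← Dd — Tt:collider[open]; Rr:chain[open] ⇒ active
At least one path is unblocked, so d-separation fails.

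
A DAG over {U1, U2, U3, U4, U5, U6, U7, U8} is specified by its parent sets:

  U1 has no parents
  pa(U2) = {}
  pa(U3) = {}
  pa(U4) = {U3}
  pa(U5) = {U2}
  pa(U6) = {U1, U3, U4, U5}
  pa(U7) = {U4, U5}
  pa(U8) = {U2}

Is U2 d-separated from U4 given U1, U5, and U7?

Yes

3 paths connect U2 and U4; each must be blocked for d-separation to hold:
Path 1: U2 → U5 → U6 ← U3 → U4
  U5 is a chain here and U5 is conditioned on, so the path is blocked at U5.
Path 2: U2 → U5 → U6 ← U4
  U5 is a chain here and U5 is conditioned on, so the path is blocked at U5.
Path 3: U2 → U5 → U7 ← U4
  U5 is a chain here and U5 is conditioned on, so the path is blocked at U5.
Every path is blocked, so U2 and U4 are d-separated given {U1, U5, U7}.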